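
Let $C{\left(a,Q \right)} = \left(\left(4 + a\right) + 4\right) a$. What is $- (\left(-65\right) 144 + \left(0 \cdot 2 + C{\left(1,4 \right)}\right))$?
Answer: $9351$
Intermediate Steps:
$C{\left(a,Q \right)} = a \left(8 + a\right)$ ($C{\left(a,Q \right)} = \left(8 + a\right) a = a \left(8 + a\right)$)
$- (\left(-65\right) 144 + \left(0 \cdot 2 + C{\left(1,4 \right)}\right)) = - (\left(-65\right) 144 + \left(0 \cdot 2 + 1 \left(8 + 1\right)\right)) = - (-9360 + \left(0 + 1 \cdot 9\right)) = - (-9360 + \left(0 + 9\right)) = - (-9360 + 9) = \left(-1\right) \left(-9351\right) = 9351$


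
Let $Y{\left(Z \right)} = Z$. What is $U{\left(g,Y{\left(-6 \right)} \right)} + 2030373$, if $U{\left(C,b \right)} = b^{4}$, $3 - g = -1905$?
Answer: $2031669$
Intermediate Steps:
$g = 1908$ ($g = 3 - -1905 = 3 + 1905 = 1908$)
$U{\left(g,Y{\left(-6 \right)} \right)} + 2030373 = \left(-6\right)^{4} + 2030373 = 1296 + 2030373 = 2031669$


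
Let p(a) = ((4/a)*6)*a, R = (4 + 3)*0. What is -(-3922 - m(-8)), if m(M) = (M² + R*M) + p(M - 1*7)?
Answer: 4010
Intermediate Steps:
R = 0 (R = 7*0 = 0)
p(a) = 24 (p(a) = (24/a)*a = 24)
m(M) = 24 + M² (m(M) = (M² + 0*M) + 24 = (M² + 0) + 24 = M² + 24 = 24 + M²)
-(-3922 - m(-8)) = -(-3922 - (24 + (-8)²)) = -(-3922 - (24 + 64)) = -(-3922 - 1*88) = -(-3922 - 88) = -1*(-4010) = 4010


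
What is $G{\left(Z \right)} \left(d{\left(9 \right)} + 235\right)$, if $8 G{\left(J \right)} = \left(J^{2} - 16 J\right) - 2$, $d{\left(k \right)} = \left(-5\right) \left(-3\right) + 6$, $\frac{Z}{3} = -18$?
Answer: $120896$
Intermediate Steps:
$Z = -54$ ($Z = 3 \left(-18\right) = -54$)
$d{\left(k \right)} = 21$ ($d{\left(k \right)} = 15 + 6 = 21$)
$G{\left(J \right)} = - \frac{1}{4} - 2 J + \frac{J^{2}}{8}$ ($G{\left(J \right)} = \frac{\left(J^{2} - 16 J\right) - 2}{8} = \frac{-2 + J^{2} - 16 J}{8} = - \frac{1}{4} - 2 J + \frac{J^{2}}{8}$)
$G{\left(Z \right)} \left(d{\left(9 \right)} + 235\right) = \left(- \frac{1}{4} - -108 + \frac{\left(-54\right)^{2}}{8}\right) \left(21 + 235\right) = \left(- \frac{1}{4} + 108 + \frac{1}{8} \cdot 2916\right) 256 = \left(- \frac{1}{4} + 108 + \frac{729}{2}\right) 256 = \frac{1889}{4} \cdot 256 = 120896$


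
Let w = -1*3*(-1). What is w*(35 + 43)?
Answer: 234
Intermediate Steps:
w = 3 (w = -3*(-1) = 3)
w*(35 + 43) = 3*(35 + 43) = 3*78 = 234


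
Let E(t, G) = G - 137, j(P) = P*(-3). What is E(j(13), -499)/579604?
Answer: -159/144901 ≈ -0.0010973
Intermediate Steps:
j(P) = -3*P
E(t, G) = -137 + G
E(j(13), -499)/579604 = (-137 - 499)/579604 = -636*1/579604 = -159/144901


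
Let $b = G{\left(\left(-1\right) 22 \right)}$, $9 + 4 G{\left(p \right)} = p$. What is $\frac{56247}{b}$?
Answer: $- \frac{224988}{31} \approx -7257.7$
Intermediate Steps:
$G{\left(p \right)} = - \frac{9}{4} + \frac{p}{4}$
$b = - \frac{31}{4}$ ($b = - \frac{9}{4} + \frac{\left(-1\right) 22}{4} = - \frac{9}{4} + \frac{1}{4} \left(-22\right) = - \frac{9}{4} - \frac{11}{2} = - \frac{31}{4} \approx -7.75$)
$\frac{56247}{b} = \frac{56247}{- \frac{31}{4}} = 56247 \left(- \frac{4}{31}\right) = - \frac{224988}{31}$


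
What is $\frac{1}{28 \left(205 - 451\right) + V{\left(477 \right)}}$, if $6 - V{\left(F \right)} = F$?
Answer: $- \frac{1}{7359} \approx -0.00013589$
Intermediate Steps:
$V{\left(F \right)} = 6 - F$
$\frac{1}{28 \left(205 - 451\right) + V{\left(477 \right)}} = \frac{1}{28 \left(205 - 451\right) + \left(6 - 477\right)} = \frac{1}{28 \left(-246\right) + \left(6 - 477\right)} = \frac{1}{-6888 - 471} = \frac{1}{-7359} = - \frac{1}{7359}$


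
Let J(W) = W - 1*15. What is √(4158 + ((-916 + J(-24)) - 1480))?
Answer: √1723 ≈ 41.509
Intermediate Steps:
J(W) = -15 + W (J(W) = W - 15 = -15 + W)
√(4158 + ((-916 + J(-24)) - 1480)) = √(4158 + ((-916 + (-15 - 24)) - 1480)) = √(4158 + ((-916 - 39) - 1480)) = √(4158 + (-955 - 1480)) = √(4158 - 2435) = √1723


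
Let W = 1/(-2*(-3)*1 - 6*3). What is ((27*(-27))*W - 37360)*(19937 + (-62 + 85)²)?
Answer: -1526732901/2 ≈ -7.6337e+8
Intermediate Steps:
W = -1/12 (W = 1/(6*1 - 18) = 1/(6 - 18) = 1/(-12) = -1/12 ≈ -0.083333)
((27*(-27))*W - 37360)*(19937 + (-62 + 85)²) = ((27*(-27))*(-1/12) - 37360)*(19937 + (-62 + 85)²) = (-729*(-1/12) - 37360)*(19937 + 23²) = (243/4 - 37360)*(19937 + 529) = -149197/4*20466 = -1526732901/2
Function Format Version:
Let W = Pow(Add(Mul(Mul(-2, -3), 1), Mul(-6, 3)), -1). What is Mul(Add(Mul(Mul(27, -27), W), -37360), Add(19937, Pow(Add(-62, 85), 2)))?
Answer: Rational(-1526732901, 2) ≈ -7.6337e+8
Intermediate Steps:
W = Rational(-1, 12) (W = Pow(Add(Mul(6, 1), -18), -1) = Pow(Add(6, -18), -1) = Pow(-12, -1) = Rational(-1, 12) ≈ -0.083333)
Mul(Add(Mul(Mul(27, -27), W), -37360), Add(19937, Pow(Add(-62, 85), 2))) = Mul(Add(Mul(Mul(27, -27), Rational(-1, 12)), -37360), Add(19937, Pow(Add(-62, 85), 2))) = Mul(Add(Mul(-729, Rational(-1, 12)), -37360), Add(19937, Pow(23, 2))) = Mul(Add(Rational(243, 4), -37360), Add(19937, 529)) = Mul(Rational(-149197, 4), 20466) = Rational(-1526732901, 2)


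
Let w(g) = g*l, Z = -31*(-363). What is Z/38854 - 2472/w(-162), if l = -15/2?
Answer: -27458231/15735870 ≈ -1.7449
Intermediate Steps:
l = -15/2 (l = -15*½ = -15/2 ≈ -7.5000)
Z = 11253
w(g) = -15*g/2 (w(g) = g*(-15/2) = -15*g/2)
Z/38854 - 2472/w(-162) = 11253/38854 - 2472/((-15/2*(-162))) = 11253*(1/38854) - 2472/1215 = 11253/38854 - 2472*1/1215 = 11253/38854 - 824/405 = -27458231/15735870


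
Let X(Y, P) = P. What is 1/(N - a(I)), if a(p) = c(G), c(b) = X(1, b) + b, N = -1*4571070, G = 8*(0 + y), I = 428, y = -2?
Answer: -1/4571038 ≈ -2.1877e-7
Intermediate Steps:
G = -16 (G = 8*(0 - 2) = 8*(-2) = -16)
N = -4571070
c(b) = 2*b (c(b) = b + b = 2*b)
a(p) = -32 (a(p) = 2*(-16) = -32)
1/(N - a(I)) = 1/(-4571070 - 1*(-32)) = 1/(-4571070 + 32) = 1/(-4571038) = -1/4571038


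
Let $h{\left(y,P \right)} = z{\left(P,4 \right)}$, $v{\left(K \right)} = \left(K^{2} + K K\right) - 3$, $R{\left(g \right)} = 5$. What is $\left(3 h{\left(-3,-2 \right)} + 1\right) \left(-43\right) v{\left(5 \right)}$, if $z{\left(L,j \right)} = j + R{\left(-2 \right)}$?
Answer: $-56588$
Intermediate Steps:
$z{\left(L,j \right)} = 5 + j$ ($z{\left(L,j \right)} = j + 5 = 5 + j$)
$v{\left(K \right)} = -3 + 2 K^{2}$ ($v{\left(K \right)} = \left(K^{2} + K^{2}\right) - 3 = 2 K^{2} - 3 = -3 + 2 K^{2}$)
$h{\left(y,P \right)} = 9$ ($h{\left(y,P \right)} = 5 + 4 = 9$)
$\left(3 h{\left(-3,-2 \right)} + 1\right) \left(-43\right) v{\left(5 \right)} = \left(3 \cdot 9 + 1\right) \left(-43\right) \left(-3 + 2 \cdot 5^{2}\right) = \left(27 + 1\right) \left(-43\right) \left(-3 + 2 \cdot 25\right) = 28 \left(-43\right) \left(-3 + 50\right) = \left(-1204\right) 47 = -56588$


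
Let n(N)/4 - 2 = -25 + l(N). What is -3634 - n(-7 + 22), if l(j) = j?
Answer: -3602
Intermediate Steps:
n(N) = -92 + 4*N (n(N) = 8 + 4*(-25 + N) = 8 + (-100 + 4*N) = -92 + 4*N)
-3634 - n(-7 + 22) = -3634 - (-92 + 4*(-7 + 22)) = -3634 - (-92 + 4*15) = -3634 - (-92 + 60) = -3634 - 1*(-32) = -3634 + 32 = -3602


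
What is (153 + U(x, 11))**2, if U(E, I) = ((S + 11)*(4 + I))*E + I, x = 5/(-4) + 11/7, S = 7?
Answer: 12327121/196 ≈ 62894.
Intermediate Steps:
x = 9/28 (x = 5*(-1/4) + 11*(1/7) = -5/4 + 11/7 = 9/28 ≈ 0.32143)
U(E, I) = I + E*(72 + 18*I) (U(E, I) = ((7 + 11)*(4 + I))*E + I = (18*(4 + I))*E + I = (72 + 18*I)*E + I = E*(72 + 18*I) + I = I + E*(72 + 18*I))
(153 + U(x, 11))**2 = (153 + (11 + 72*(9/28) + 18*(9/28)*11))**2 = (153 + (11 + 162/7 + 891/14))**2 = (153 + 1369/14)**2 = (3511/14)**2 = 12327121/196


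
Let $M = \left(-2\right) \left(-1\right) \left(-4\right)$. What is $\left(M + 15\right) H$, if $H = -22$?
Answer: $-154$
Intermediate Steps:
$M = -8$ ($M = 2 \left(-4\right) = -8$)
$\left(M + 15\right) H = \left(-8 + 15\right) \left(-22\right) = 7 \left(-22\right) = -154$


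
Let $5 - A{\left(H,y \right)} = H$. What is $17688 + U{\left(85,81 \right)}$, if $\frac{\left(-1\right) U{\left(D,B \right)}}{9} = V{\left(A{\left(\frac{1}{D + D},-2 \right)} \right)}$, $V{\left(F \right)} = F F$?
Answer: $\frac{504695991}{28900} \approx 17464.0$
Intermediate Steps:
$A{\left(H,y \right)} = 5 - H$
$V{\left(F \right)} = F^{2}$
$U{\left(D,B \right)} = - 9 \left(5 - \frac{1}{2 D}\right)^{2}$ ($U{\left(D,B \right)} = - 9 \left(5 - \frac{1}{D + D}\right)^{2} = - 9 \left(5 - \frac{1}{2 D}\right)^{2}$)
$17688 + U{\left(85,81 \right)} = 17688 - \frac{9 \left(-1 + 10 \cdot 85\right)^{2}}{4 \cdot 7225} = 17688 - \frac{9 \left(-1 + 850\right)^{2}}{28900} = 17688 - \frac{9 \cdot 849^{2}}{28900} = 17688 - \frac{9}{28900} \cdot 720801 = 17688 - \frac{6487209}{28900} = \frac{504695991}{28900}$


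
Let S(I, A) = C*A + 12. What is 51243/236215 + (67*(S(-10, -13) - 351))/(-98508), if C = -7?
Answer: 2243198471/5817266805 ≈ 0.38561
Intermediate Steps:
S(I, A) = 12 - 7*A (S(I, A) = -7*A + 12 = 12 - 7*A)
51243/236215 + (67*(S(-10, -13) - 351))/(-98508) = 51243/236215 + (67*((12 - 7*(-13)) - 351))/(-98508) = 51243*(1/236215) + (67*((12 + 91) - 351))*(-1/98508) = 51243/236215 + (67*(103 - 351))*(-1/98508) = 51243/236215 + (67*(-248))*(-1/98508) = 51243/236215 - 16616*(-1/98508) = 51243/236215 + 4154/24627 = 2243198471/5817266805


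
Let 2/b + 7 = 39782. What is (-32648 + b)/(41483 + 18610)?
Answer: -144286022/265577675 ≈ -0.54329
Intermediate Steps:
b = 2/39775 (b = 2/(-7 + 39782) = 2/39775 ≈ 5.0283e-5)
(-32648 + b)/(41483 + 18610) = (-32648 + 2/39775)/(41483 + 18610) = -1298574198/39775/60093 = -1298574198/39775*1/60093 = -144286022/265577675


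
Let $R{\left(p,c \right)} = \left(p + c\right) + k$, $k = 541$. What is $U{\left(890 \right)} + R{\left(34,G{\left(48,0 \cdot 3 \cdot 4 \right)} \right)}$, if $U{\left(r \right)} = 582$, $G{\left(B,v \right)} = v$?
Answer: $1157$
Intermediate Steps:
$R{\left(p,c \right)} = 541 + c + p$ ($R{\left(p,c \right)} = \left(p + c\right) + 541 = \left(c + p\right) + 541 = 541 + c + p$)
$U{\left(890 \right)} + R{\left(34,G{\left(48,0 \cdot 3 \cdot 4 \right)} \right)} = 582 + \left(541 + 0 \cdot 3 \cdot 4 + 34\right) = 582 + \left(541 + 0 \cdot 4 + 34\right) = 582 + \left(541 + 0 + 34\right) = 582 + 575 = 1157$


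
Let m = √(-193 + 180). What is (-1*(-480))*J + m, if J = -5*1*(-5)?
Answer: 12000 + I*√13 ≈ 12000.0 + 3.6056*I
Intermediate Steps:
J = 25 (J = -5*(-5) = 25)
m = I*√13 (m = √(-13) = I*√13 ≈ 3.6056*I)
(-1*(-480))*J + m = -1*(-480)*25 + I*√13 = 480*25 + I*√13 = 12000 + I*√13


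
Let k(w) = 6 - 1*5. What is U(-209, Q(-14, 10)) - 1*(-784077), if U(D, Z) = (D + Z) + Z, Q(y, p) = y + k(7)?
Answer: 783842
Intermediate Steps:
k(w) = 1 (k(w) = 6 - 5 = 1)
Q(y, p) = 1 + y (Q(y, p) = y + 1 = 1 + y)
U(D, Z) = D + 2*Z
U(-209, Q(-14, 10)) - 1*(-784077) = (-209 + 2*(1 - 14)) - 1*(-784077) = (-209 + 2*(-13)) + 784077 = (-209 - 26) + 784077 = -235 + 784077 = 783842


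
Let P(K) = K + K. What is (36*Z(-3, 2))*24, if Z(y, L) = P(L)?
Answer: 3456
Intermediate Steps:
P(K) = 2*K
Z(y, L) = 2*L
(36*Z(-3, 2))*24 = (36*(2*2))*24 = (36*4)*24 = 144*24 = 3456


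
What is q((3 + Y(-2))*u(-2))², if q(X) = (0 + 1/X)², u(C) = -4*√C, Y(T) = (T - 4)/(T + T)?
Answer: 1/419904 ≈ 2.3815e-6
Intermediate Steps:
Y(T) = (-4 + T)/(2*T) (Y(T) = (-4 + T)/((2*T)) = (-4 + T)*(1/(2*T)) = (-4 + T)/(2*T))
q(X) = X⁻² (q(X) = (1/X)² = X⁻²)
q((3 + Y(-2))*u(-2))² = (((3 + (½)*(-4 - 2)/(-2))*(-4*I*√2))⁻²)² = (((3 + (½)*(-½)*(-6))*(-4*I*√2))⁻²)² = (((3 + 3/2)*(-4*I*√2))⁻²)² = ((9*(-4*I*√2)/2)⁻²)² = ((-18*I*√2)⁻²)² = (-1/648)² = 1/419904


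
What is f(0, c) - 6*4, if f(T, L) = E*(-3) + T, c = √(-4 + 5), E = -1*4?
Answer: -12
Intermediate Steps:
E = -4
c = 1 (c = √1 = 1)
f(T, L) = 12 + T (f(T, L) = -4*(-3) + T = 12 + T)
f(0, c) - 6*4 = (12 + 0) - 6*4 = 12 - 24 = -12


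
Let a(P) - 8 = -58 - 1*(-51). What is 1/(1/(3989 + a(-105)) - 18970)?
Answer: -3990/75690299 ≈ -5.2715e-5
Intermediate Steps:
a(P) = 1 (a(P) = 8 + (-58 - 1*(-51)) = 8 + (-58 + 51) = 8 - 7 = 1)
1/(1/(3989 + a(-105)) - 18970) = 1/(1/(3989 + 1) - 18970) = 1/(1/3990 - 18970) = 1/(-75690299/3990) = -3990/75690299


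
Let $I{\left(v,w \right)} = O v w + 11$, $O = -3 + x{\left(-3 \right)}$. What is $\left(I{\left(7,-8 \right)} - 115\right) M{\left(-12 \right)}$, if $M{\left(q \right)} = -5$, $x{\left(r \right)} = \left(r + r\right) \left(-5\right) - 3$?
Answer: $7240$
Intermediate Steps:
$x{\left(r \right)} = -3 - 10 r$ ($x{\left(r \right)} = 2 r \left(-5\right) - 3 = - 10 r - 3 = -3 - 10 r$)
$O = 24$ ($O = -3 - -27 = -3 + \left(-3 + 30\right) = -3 + 27 = 24$)
$I{\left(v,w \right)} = 11 + 24 v w$ ($I{\left(v,w \right)} = 24 v w + 11 = 11 + 24 v w$)
$\left(I{\left(7,-8 \right)} - 115\right) M{\left(-12 \right)} = \left(\left(11 + 24 \cdot 7 \left(-8\right)\right) - 115\right) \left(-5\right) = \left(\left(11 - 1344\right) - 115\right) \left(-5\right) = \left(-1333 - 115\right) \left(-5\right) = \left(-1448\right) \left(-5\right) = 7240$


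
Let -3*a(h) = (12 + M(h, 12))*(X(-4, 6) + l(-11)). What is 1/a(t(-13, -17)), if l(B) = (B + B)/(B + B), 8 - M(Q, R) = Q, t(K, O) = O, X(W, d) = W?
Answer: 1/37 ≈ 0.027027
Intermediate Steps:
M(Q, R) = 8 - Q
l(B) = 1 (l(B) = (2*B)/((2*B)) = (2*B)*(1/(2*B)) = 1)
a(h) = 20 - h (a(h) = -(12 + (8 - h))*(-4 + 1)/3 = -(20 - h)*(-3)/3 = -(-60 + 3*h)/3 = 20 - h)
1/a(t(-13, -17)) = 1/(20 - 1*(-17)) = 1/(20 + 17) = 1/37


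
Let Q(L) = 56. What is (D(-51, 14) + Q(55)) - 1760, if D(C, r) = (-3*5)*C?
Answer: -939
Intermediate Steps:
D(C, r) = -15*C
(D(-51, 14) + Q(55)) - 1760 = (-15*(-51) + 56) - 1760 = (765 + 56) - 1760 = 821 - 1760 = -939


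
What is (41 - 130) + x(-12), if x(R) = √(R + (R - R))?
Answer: -89 + 2*I*√3 ≈ -89.0 + 3.4641*I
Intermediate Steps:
x(R) = √R (x(R) = √(R + 0) = √R)
(41 - 130) + x(-12) = (41 - 130) + √(-12) = -89 + 2*I*√3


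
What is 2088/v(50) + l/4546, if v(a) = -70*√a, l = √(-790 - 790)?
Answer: -522*√2/175 + I*√395/2273 ≈ -4.2184 + 0.0087438*I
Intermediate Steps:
l = 2*I*√395 (l = √(-1580) = 2*I*√395 ≈ 39.749*I)
2088/v(50) + l/4546 = 2088/((-350*√2)) + (2*I*√395)/4546 = 2088/((-350*√2)) + (2*I*√395)*(1/4546) = 2088/((-350*√2)) + I*√395/2273 = 2088*(-√2/700) + I*√395/2273 = -522*√2/175 + I*√395/2273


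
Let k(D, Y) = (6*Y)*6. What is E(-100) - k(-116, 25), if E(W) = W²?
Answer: 9100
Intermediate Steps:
k(D, Y) = 36*Y
E(-100) - k(-116, 25) = (-100)² - 36*25 = 10000 - 1*900 = 10000 - 900 = 9100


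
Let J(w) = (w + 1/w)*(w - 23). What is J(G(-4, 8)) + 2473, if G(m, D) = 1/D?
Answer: 146377/64 ≈ 2287.1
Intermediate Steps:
J(w) = (-23 + w)*(w + 1/w) (J(w) = (w + 1/w)*(-23 + w) = (-23 + w)*(w + 1/w))
J(G(-4, 8)) + 2473 = (1 + (1/8)² - 23/8 - 23/(1/8)) + 2473 = (1 + (⅛)² - 23*⅛ - 23/⅛) + 2473 = (1 + 1/64 - 23/8 - 23*8) + 2473 = (1 + 1/64 - 23/8 - 184) + 2473 = -11895/64 + 2473 = 146377/64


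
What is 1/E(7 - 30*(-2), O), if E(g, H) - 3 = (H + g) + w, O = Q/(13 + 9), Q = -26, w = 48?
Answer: 11/1285 ≈ 0.0085603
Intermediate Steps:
O = -13/11 (O = -26/(13 + 9) = -26/22 = (1/22)*(-26) = -13/11 ≈ -1.1818)
E(g, H) = 51 + H + g (E(g, H) = 3 + ((H + g) + 48) = 3 + (48 + H + g) = 51 + H + g)
1/E(7 - 30*(-2), O) = 1/(51 - 13/11 + (7 - 30*(-2))) = 1/(51 - 13/11 + (7 - 6*(-10))) = 1/(51 - 13/11 + (7 + 60)) = 1/(51 - 13/11 + 67) = 1/(1285/11) = 11/1285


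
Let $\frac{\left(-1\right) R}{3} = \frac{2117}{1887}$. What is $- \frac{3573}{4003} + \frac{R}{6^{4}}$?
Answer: $- \frac{2921126783}{3263181552} \approx -0.89518$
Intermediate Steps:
$R = - \frac{2117}{629}$ ($R = - 3 \cdot \frac{2117}{1887} = - 3 \cdot 2117 \cdot \frac{1}{1887} = \left(-3\right) \frac{2117}{1887} = - \frac{2117}{629} \approx -3.3657$)
$- \frac{3573}{4003} + \frac{R}{6^{4}} = - \frac{3573}{4003} - \frac{2117}{629 \cdot 6^{4}} = \left(-3573\right) \frac{1}{4003} - \frac{2117}{629 \cdot 1296} = - \frac{3573}{4003} - \frac{2117}{815184} = - \frac{2921126783}{3263181552}$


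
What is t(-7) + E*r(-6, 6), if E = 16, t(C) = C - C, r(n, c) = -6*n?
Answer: 576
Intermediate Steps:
t(C) = 0
t(-7) + E*r(-6, 6) = 0 + 16*(-6*(-6)) = 0 + 16*36 = 0 + 576 = 576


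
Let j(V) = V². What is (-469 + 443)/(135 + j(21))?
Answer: -13/288 ≈ -0.045139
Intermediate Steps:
(-469 + 443)/(135 + j(21)) = (-469 + 443)/(135 + 21²) = -26/(135 + 441) = -26/576 = -26*1/576 = -13/288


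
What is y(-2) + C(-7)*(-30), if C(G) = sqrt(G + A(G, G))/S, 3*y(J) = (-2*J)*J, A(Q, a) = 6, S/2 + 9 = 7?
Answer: -8/3 + 15*I/2 ≈ -2.6667 + 7.5*I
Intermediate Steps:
S = -4 (S = -18 + 2*7 = -18 + 14 = -4)
y(J) = -2*J**2/3 (y(J) = ((-2*J)*J)/3 = (-2*J**2)/3 = -2*J**2/3)
C(G) = -sqrt(6 + G)/4 (C(G) = sqrt(G + 6)/(-4) = sqrt(6 + G)*(-1/4) = -sqrt(6 + G)/4)
y(-2) + C(-7)*(-30) = -2/3*(-2)**2 - sqrt(6 - 7)/4*(-30) = -2/3*4 - I/4*(-30) = -8/3 - I/4*(-30) = -8/3 + 15*I/2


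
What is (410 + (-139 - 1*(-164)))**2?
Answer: 189225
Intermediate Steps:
(410 + (-139 - 1*(-164)))**2 = (410 + (-139 + 164))**2 = (410 + 25)**2 = 435**2 = 189225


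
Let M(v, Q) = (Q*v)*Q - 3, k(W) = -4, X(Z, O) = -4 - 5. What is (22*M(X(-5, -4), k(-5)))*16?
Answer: -51744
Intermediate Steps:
X(Z, O) = -9
M(v, Q) = -3 + v*Q² (M(v, Q) = v*Q² - 3 = -3 + v*Q²)
(22*M(X(-5, -4), k(-5)))*16 = (22*(-3 - 9*(-4)²))*16 = (22*(-3 - 9*16))*16 = (22*(-3 - 144))*16 = (22*(-147))*16 = -3234*16 = -51744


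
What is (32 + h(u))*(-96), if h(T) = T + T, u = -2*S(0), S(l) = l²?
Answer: -3072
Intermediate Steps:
u = 0 (u = -2*0² = -2*0 = 0)
h(T) = 2*T
(32 + h(u))*(-96) = (32 + 2*0)*(-96) = (32 + 0)*(-96) = 32*(-96) = -3072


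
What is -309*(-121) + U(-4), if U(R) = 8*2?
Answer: 37405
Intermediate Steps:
U(R) = 16
-309*(-121) + U(-4) = -309*(-121) + 16 = 37389 + 16 = 37405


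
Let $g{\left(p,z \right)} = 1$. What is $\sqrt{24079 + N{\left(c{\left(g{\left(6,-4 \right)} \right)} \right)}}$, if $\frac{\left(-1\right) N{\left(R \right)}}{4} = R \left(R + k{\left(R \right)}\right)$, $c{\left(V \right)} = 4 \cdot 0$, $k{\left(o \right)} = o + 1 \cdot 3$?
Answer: $11 \sqrt{199} \approx 155.17$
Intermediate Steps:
$k{\left(o \right)} = 3 + o$ ($k{\left(o \right)} = o + 3 = 3 + o$)
$c{\left(V \right)} = 0$
$N{\left(R \right)} = - 4 R \left(3 + 2 R\right)$ ($N{\left(R \right)} = - 4 R \left(R + \left(3 + R\right)\right) = - 4 R \left(3 + 2 R\right)$)
$\sqrt{24079 + N{\left(c{\left(g{\left(6,-4 \right)} \right)} \right)}} = \sqrt{24079 - 0 \left(3 + 2 \cdot 0\right)} = \sqrt{24079 - 0 \left(3 + 0\right)} = \sqrt{24079 - 0 \cdot 3} = \sqrt{24079 + 0} = \sqrt{24079} = 11 \sqrt{199}$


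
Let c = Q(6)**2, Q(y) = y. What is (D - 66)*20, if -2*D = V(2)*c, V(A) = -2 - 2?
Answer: 120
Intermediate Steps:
V(A) = -4
c = 36 (c = 6**2 = 36)
D = 72 (D = -(-2)*36 = -1/2*(-144) = 72)
(D - 66)*20 = (72 - 66)*20 = 6*20 = 120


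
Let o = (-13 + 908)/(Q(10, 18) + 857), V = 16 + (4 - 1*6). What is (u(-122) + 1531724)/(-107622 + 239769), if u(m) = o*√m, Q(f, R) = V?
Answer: 1531724/132147 + 895*I*√122/115100037 ≈ 11.591 + 8.5887e-5*I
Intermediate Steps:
V = 14 (V = 16 + (4 - 6) = 16 - 2 = 14)
Q(f, R) = 14
o = 895/871 (o = (-13 + 908)/(14 + 857) = 895/871 ≈ 1.0276)
u(m) = 895*√m/871
(u(-122) + 1531724)/(-107622 + 239769) = (895*√(-122)/871 + 1531724)/(-107622 + 239769) = (895*(I*√122)/871 + 1531724)/132147 = (895*I*√122/871 + 1531724)*(1/132147) = (1531724 + 895*I*√122/871)*(1/132147) = 1531724/132147 + 895*I*√122/115100037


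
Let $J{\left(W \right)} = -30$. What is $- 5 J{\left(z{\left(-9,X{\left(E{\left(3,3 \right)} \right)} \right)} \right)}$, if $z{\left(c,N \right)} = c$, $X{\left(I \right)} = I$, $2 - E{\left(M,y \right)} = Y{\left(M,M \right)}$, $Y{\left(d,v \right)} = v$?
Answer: $150$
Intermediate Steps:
$E{\left(M,y \right)} = 2 - M$
$- 5 J{\left(z{\left(-9,X{\left(E{\left(3,3 \right)} \right)} \right)} \right)} = \left(-5\right) \left(-30\right) = 150$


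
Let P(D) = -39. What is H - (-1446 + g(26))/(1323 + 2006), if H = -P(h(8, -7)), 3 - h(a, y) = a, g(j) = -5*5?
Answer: 131302/3329 ≈ 39.442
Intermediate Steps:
g(j) = -25
h(a, y) = 3 - a
H = 39 (H = -1*(-39) = 39)
H - (-1446 + g(26))/(1323 + 2006) = 39 - (-1446 - 25)/(1323 + 2006) = 39 - (-1471)/3329 = 39 - 1*(-1471/3329) = 39 + 1471/3329 = 131302/3329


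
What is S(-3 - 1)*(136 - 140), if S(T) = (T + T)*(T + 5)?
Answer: 32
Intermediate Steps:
S(T) = 2*T*(5 + T) (S(T) = (2*T)*(5 + T) = 2*T*(5 + T))
S(-3 - 1)*(136 - 140) = (2*(-3 - 1)*(5 + (-3 - 1)))*(136 - 140) = (2*(-4)*(5 - 4))*(-4) = (2*(-4)*1)*(-4) = -8*(-4) = 32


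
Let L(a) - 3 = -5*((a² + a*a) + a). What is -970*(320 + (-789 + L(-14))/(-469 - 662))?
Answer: -117886040/377 ≈ -3.1270e+5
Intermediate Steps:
L(a) = 3 - 10*a² - 5*a (L(a) = 3 - 5*((a² + a*a) + a) = 3 - 5*((a² + a²) + a) = 3 - 5*(2*a² + a) = 3 - 5*(a + 2*a²) = 3 + (-10*a² - 5*a) = 3 - 10*a² - 5*a)
-970*(320 + (-789 + L(-14))/(-469 - 662)) = -970*(320 + (-789 + (3 - 10*(-14)² - 5*(-14)))/(-469 - 662)) = -970*(320 + (-789 + (3 - 10*196 + 70))/(-1131)) = -970*(320 + (-789 + (3 - 1960 + 70))*(-1/1131)) = -970*(320 + (-789 - 1887)*(-1/1131)) = -970*(320 - 2676*(-1/1131)) = -970*(320 + 892/377) = -970*121532/377 = -117886040/377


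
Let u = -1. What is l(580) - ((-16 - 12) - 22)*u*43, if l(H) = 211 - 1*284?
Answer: -2223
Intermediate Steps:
l(H) = -73 (l(H) = 211 - 284 = -73)
l(580) - ((-16 - 12) - 22)*u*43 = -73 - ((-16 - 12) - 22)*(-1)*43 = -73 - (-28 - 22)*(-1)*43 = -73 - (-50*(-1))*43 = -73 - 50*43 = -73 - 1*2150 = -73 - 2150 = -2223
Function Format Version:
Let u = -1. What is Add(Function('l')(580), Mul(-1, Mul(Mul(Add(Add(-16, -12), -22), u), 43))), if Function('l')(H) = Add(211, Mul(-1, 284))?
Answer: -2223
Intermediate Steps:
Function('l')(H) = -73 (Function('l')(H) = Add(211, -284) = -73)
Add(Function('l')(580), Mul(-1, Mul(Mul(Add(Add(-16, -12), -22), u), 43))) = Add(-73, Mul(-1, Mul(Mul(Add(Add(-16, -12), -22), -1), 43))) = Add(-73, Mul(-1, Mul(Mul(Add(-28, -22), -1), 43))) = Add(-73, Mul(-1, Mul(Mul(-50, -1), 43))) = Add(-73, Mul(-1, Mul(50, 43))) = Add(-73, Mul(-1, 2150)) = Add(-73, -2150) = -2223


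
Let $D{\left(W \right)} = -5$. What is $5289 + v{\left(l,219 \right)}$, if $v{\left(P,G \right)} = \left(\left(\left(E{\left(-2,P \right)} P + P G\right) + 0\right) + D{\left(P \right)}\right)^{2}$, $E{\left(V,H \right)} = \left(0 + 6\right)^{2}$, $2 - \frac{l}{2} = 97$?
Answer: $2347892314$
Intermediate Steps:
$l = -190$ ($l = 4 - 194 = -190$)
$E{\left(V,H \right)} = 36$ ($E{\left(V,H \right)} = 6^{2} = 36$)
$v{\left(P,G \right)} = \left(-5 + 36 P + G P\right)^{2}$ ($v{\left(P,G \right)} = \left(\left(\left(36 P + P G\right) + 0\right) - 5\right)^{2} = \left(\left(\left(36 P + G P\right) + 0\right) - 5\right)^{2} = \left(\left(36 P + G P\right) - 5\right)^{2} = \left(-5 + 36 P + G P\right)^{2}$)
$5289 + v{\left(l,219 \right)} = 5289 + \left(-5 + 36 \left(-190\right) + 219 \left(-190\right)\right)^{2} = 5289 + \left(-5 - 6840 - 41610\right)^{2} = 5289 + \left(-48455\right)^{2} = 5289 + 2347887025 = 2347892314$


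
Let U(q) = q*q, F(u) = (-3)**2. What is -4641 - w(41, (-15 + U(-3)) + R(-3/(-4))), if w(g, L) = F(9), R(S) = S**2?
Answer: -4650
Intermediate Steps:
F(u) = 9
U(q) = q**2
w(g, L) = 9
-4641 - w(41, (-15 + U(-3)) + R(-3/(-4))) = -4641 - 1*9 = -4641 - 9 = -4650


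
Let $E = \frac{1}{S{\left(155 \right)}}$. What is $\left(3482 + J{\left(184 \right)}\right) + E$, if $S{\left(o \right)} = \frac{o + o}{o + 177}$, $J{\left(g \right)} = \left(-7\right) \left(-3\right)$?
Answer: $\frac{543131}{155} \approx 3504.1$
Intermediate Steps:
$J{\left(g \right)} = 21$
$S{\left(o \right)} = \frac{2 o}{177 + o}$
$E = \frac{166}{155}$ ($E = \frac{1}{2 \cdot 155 \frac{1}{177 + 155}} = \frac{1}{2 \cdot 155 \cdot \frac{1}{332}} = \frac{1}{\frac{155}{166}} = \frac{166}{155} \approx 1.071$)
$\left(3482 + J{\left(184 \right)}\right) + E = \left(3482 + 21\right) + \frac{166}{155} = 3503 + \frac{166}{155} = \frac{543131}{155}$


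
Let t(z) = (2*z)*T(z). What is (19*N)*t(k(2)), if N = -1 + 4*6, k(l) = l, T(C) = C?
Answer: 3496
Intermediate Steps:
N = 23 (N = -1 + 24 = 23)
t(z) = 2*z² (t(z) = (2*z)*z = 2*z²)
(19*N)*t(k(2)) = (19*23)*(2*2²) = 437*(2*4) = 437*8 = 3496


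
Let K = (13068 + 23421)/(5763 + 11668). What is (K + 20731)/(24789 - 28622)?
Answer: -361398550/66813023 ≈ -5.4091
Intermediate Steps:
K = 36489/17431 ≈ 2.0933
(K + 20731)/(24789 - 28622) = (36489/17431 + 20731)/(24789 - 28622) = (361398550/17431)/(-3833) = (361398550/17431)*(-1/3833) = -361398550/66813023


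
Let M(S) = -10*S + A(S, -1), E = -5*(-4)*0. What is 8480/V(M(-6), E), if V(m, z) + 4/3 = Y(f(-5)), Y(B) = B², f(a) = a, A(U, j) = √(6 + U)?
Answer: 25440/71 ≈ 358.31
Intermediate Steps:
E = 0 (E = 20*0 = 0)
M(S) = √(6 + S) - 10*S (M(S) = -10*S + √(6 + S) = √(6 + S) - 10*S)
V(m, z) = 71/3 (V(m, z) = -4/3 + (-5)² = -4/3 + 25 = 71/3)
8480/V(M(-6), E) = 8480/(71/3) = 8480*(3/71) = 25440/71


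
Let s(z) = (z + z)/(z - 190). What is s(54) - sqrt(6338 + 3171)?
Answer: -27/34 - sqrt(9509) ≈ -98.308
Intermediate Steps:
s(z) = 2*z/(-190 + z) (s(z) = (2*z)/(-190 + z) = 2*z/(-190 + z))
s(54) - sqrt(6338 + 3171) = 2*54/(-190 + 54) - sqrt(6338 + 3171) = 2*54/(-136) - sqrt(9509) = 2*54*(-1/136) - sqrt(9509) = -27/34 - sqrt(9509)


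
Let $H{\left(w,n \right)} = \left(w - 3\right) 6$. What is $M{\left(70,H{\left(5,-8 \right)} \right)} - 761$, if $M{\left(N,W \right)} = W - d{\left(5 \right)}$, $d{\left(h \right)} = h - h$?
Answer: $-749$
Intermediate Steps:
$d{\left(h \right)} = 0$
$H{\left(w,n \right)} = -18 + 6 w$ ($H{\left(w,n \right)} = \left(-3 + w\right) 6 = -18 + 6 w$)
$M{\left(N,W \right)} = W$ ($M{\left(N,W \right)} = W - 0 = W + 0 = W$)
$M{\left(70,H{\left(5,-8 \right)} \right)} - 761 = \left(-18 + 6 \cdot 5\right) - 761 = \left(-18 + 30\right) - 761 = 12 - 761 = -749$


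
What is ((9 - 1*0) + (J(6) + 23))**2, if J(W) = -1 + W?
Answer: 1369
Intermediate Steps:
((9 - 1*0) + (J(6) + 23))**2 = ((9 - 1*0) + ((-1 + 6) + 23))**2 = ((9 + 0) + (5 + 23))**2 = (9 + 28)**2 = 37**2 = 1369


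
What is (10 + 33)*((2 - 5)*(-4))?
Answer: 516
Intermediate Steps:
(10 + 33)*((2 - 5)*(-4)) = 43*(-3*(-4)) = 43*12 = 516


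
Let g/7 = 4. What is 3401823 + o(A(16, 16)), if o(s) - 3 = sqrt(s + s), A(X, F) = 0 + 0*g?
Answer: 3401826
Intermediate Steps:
g = 28 (g = 7*4 = 28)
A(X, F) = 0 (A(X, F) = 0 + 0*28 = 0 + 0 = 0)
o(s) = 3 + sqrt(2)*sqrt(s) (o(s) = 3 + sqrt(s + s) = 3 + sqrt(2*s) = 3 + sqrt(2)*sqrt(s))
3401823 + o(A(16, 16)) = 3401823 + (3 + sqrt(2)*sqrt(0)) = 3401823 + (3 + sqrt(2)*0) = 3401823 + (3 + 0) = 3401823 + 3 = 3401826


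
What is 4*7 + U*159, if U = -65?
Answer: -10307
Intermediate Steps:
4*7 + U*159 = 4*7 - 65*159 = 28 - 10335 = -10307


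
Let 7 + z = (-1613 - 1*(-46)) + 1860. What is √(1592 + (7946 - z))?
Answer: 6*√257 ≈ 96.187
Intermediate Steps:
z = 286 (z = -7 + ((-1613 - 1*(-46)) + 1860) = -7 + ((-1613 + 46) + 1860) = -7 + (-1567 + 1860) = -7 + 293 = 286)
√(1592 + (7946 - z)) = √(1592 + (7946 - 1*286)) = √(1592 + (7946 - 286)) = √(1592 + 7660) = √9252 = 6*√257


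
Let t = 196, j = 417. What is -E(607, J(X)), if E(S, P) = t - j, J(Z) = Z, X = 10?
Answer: 221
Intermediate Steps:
E(S, P) = -221 (E(S, P) = 196 - 1*417 = 196 - 417 = -221)
-E(607, J(X)) = -1*(-221) = 221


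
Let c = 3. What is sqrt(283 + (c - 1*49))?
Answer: sqrt(237) ≈ 15.395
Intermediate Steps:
sqrt(283 + (c - 1*49)) = sqrt(283 + (3 - 1*49)) = sqrt(283 + (3 - 49)) = sqrt(283 - 46) = sqrt(237)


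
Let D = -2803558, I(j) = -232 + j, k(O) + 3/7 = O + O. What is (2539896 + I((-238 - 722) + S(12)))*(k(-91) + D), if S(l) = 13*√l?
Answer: -7117867040976 - 510280758*√3/7 ≈ -7.1180e+12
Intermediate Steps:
k(O) = -3/7 + 2*O (k(O) = -3/7 + (O + O) = -3/7 + 2*O)
(2539896 + I((-238 - 722) + S(12)))*(k(-91) + D) = (2539896 + (-232 + ((-238 - 722) + 13*√12)))*((-3/7 + 2*(-91)) - 2803558) = (2539896 + (-232 + (-960 + 13*(2*√3))))*((-3/7 - 182) - 2803558) = (2539896 + (-232 + (-960 + 26*√3)))*(-1277/7 - 2803558) = (2539896 + (-1192 + 26*√3))*(-19626183/7) = (2538704 + 26*√3)*(-19626183/7) = -7117867040976 - 510280758*√3/7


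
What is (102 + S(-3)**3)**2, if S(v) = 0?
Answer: 10404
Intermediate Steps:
(102 + S(-3)**3)**2 = (102 + 0**3)**2 = (102 + 0)**2 = 102**2 = 10404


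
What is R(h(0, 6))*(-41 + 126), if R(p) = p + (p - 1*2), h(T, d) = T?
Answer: -170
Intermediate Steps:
R(p) = -2 + 2*p (R(p) = p + (p - 2) = p + (-2 + p) = -2 + 2*p)
R(h(0, 6))*(-41 + 126) = (-2 + 2*0)*(-41 + 126) = (-2 + 0)*85 = -2*85 = -170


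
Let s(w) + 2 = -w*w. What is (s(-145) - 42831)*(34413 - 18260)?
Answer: -1031498274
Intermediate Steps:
s(w) = -2 - w**2 (s(w) = -2 - w*w = -2 - w**2)
(s(-145) - 42831)*(34413 - 18260) = ((-2 - 1*(-145)**2) - 42831)*(34413 - 18260) = ((-2 - 1*21025) - 42831)*16153 = ((-2 - 21025) - 42831)*16153 = (-21027 - 42831)*16153 = -63858*16153 = -1031498274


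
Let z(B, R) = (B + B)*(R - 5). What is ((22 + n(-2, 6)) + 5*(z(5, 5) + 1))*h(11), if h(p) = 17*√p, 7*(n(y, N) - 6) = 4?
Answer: 3995*√11/7 ≈ 1892.8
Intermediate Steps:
n(y, N) = 46/7 (n(y, N) = 6 + (⅐)*4 = 6 + 4/7 = 46/7)
z(B, R) = 2*B*(-5 + R) (z(B, R) = (2*B)*(-5 + R) = 2*B*(-5 + R))
((22 + n(-2, 6)) + 5*(z(5, 5) + 1))*h(11) = ((22 + 46/7) + 5*(2*5*(-5 + 5) + 1))*(17*√11) = (200/7 + 5*(2*5*0 + 1))*(17*√11) = (200/7 + 5*(0 + 1))*(17*√11) = (200/7 + 5*1)*(17*√11) = (200/7 + 5)*(17*√11) = 235*(17*√11)/7 = 3995*√11/7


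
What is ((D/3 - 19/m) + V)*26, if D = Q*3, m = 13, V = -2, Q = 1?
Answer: -64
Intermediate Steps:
D = 3 (D = 1*3 = 3)
((D/3 - 19/m) + V)*26 = ((3/3 - 19/13) - 2)*26 = ((3*(1/3) - 19*1/13) - 2)*26 = ((1 - 19/13) - 2)*26 = (-6/13 - 2)*26 = -32/13*26 = -64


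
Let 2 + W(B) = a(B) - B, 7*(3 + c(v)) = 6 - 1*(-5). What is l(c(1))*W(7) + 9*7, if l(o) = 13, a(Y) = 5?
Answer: 11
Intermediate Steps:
c(v) = -10/7 (c(v) = -3 + (6 - 1*(-5))/7 = -3 + (6 + 5)/7 = -3 + (⅐)*11 = -3 + 11/7 = -10/7)
W(B) = 3 - B (W(B) = -2 + (5 - B) = 3 - B)
l(c(1))*W(7) + 9*7 = 13*(3 - 1*7) + 9*7 = 13*(3 - 7) + 63 = 13*(-4) + 63 = -52 + 63 = 11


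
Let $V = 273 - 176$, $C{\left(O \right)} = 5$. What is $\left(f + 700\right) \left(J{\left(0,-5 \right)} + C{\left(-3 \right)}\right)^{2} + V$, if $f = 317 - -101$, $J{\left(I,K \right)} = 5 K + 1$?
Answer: $403695$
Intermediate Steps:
$J{\left(I,K \right)} = 1 + 5 K$
$V = 97$ ($V = 273 - 176 = 97$)
$f = 418$ ($f = 317 + 101 = 418$)
$\left(f + 700\right) \left(J{\left(0,-5 \right)} + C{\left(-3 \right)}\right)^{2} + V = \left(418 + 700\right) \left(\left(1 + 5 \left(-5\right)\right) + 5\right)^{2} + 97 = 1118 \left(\left(1 - 25\right) + 5\right)^{2} + 97 = 1118 \left(-24 + 5\right)^{2} + 97 = 1118 \left(-19\right)^{2} + 97 = 1118 \cdot 361 + 97 = 403598 + 97 = 403695$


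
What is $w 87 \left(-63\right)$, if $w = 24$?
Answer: $-131544$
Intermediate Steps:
$w 87 \left(-63\right) = 24 \cdot 87 \left(-63\right) = 2088 \left(-63\right) = -131544$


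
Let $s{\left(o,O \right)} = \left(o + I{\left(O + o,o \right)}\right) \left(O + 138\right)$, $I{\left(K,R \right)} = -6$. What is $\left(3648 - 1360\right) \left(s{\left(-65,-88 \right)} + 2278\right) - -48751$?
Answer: $-2861585$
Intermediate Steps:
$s{\left(o,O \right)} = \left(-6 + o\right) \left(138 + O\right)$ ($s{\left(o,O \right)} = \left(o - 6\right) \left(O + 138\right) = \left(-6 + o\right) \left(138 + O\right)$)
$\left(3648 - 1360\right) \left(s{\left(-65,-88 \right)} + 2278\right) - -48751 = \left(3648 - 1360\right) \left(\left(-828 - -528 + 138 \left(-65\right) - -5720\right) + 2278\right) - -48751 = 2288 \left(\left(-828 + 528 - 8970 + 5720\right) + 2278\right) + 48751 = 2288 \left(-3550 + 2278\right) + 48751 = 2288 \left(-1272\right) + 48751 = -2910336 + 48751 = -2861585$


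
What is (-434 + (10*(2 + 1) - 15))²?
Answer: 175561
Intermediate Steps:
(-434 + (10*(2 + 1) - 15))² = (-434 + (10*3 - 15))² = (-434 + (30 - 15))² = (-434 + 15)² = (-419)² = 175561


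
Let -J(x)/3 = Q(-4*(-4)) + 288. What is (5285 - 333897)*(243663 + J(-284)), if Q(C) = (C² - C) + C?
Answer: -79534290972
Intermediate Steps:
Q(C) = C²
J(x) = -1632 (J(x) = -3*((-4*(-4))² + 288) = -3*(16² + 288) = -3*(256 + 288) = -3*544 = -1632)
(5285 - 333897)*(243663 + J(-284)) = (5285 - 333897)*(243663 - 1632) = -328612*242031 = -79534290972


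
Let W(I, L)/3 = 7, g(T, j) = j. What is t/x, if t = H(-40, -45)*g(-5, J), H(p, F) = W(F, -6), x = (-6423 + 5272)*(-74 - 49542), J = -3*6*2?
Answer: -27/2039572 ≈ -1.3238e-5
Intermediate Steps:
J = -36 (J = -18*2 = -36)
x = 57108016 (x = -1151*(-49616) = 57108016)
W(I, L) = 21 (W(I, L) = 3*7 = 21)
H(p, F) = 21
t = -756 (t = 21*(-36) = -756)
t/x = -756/57108016 = -756*1/57108016 = -27/2039572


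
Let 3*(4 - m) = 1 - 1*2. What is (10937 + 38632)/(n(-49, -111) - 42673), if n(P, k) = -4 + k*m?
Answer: -16523/14386 ≈ -1.1485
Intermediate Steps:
m = 13/3 (m = 4 - (1 - 1*2)/3 = 4 - (1 - 2)/3 = 4 - ⅓*(-1) = 4 + ⅓ = 13/3 ≈ 4.3333)
n(P, k) = -4 + 13*k/3 (n(P, k) = -4 + k*(13/3) = -4 + 13*k/3)
(10937 + 38632)/(n(-49, -111) - 42673) = (10937 + 38632)/((-4 + (13/3)*(-111)) - 42673) = 49569/((-4 - 481) - 42673) = 49569/(-485 - 42673) = 49569/(-43158) = 49569*(-1/43158) = -16523/14386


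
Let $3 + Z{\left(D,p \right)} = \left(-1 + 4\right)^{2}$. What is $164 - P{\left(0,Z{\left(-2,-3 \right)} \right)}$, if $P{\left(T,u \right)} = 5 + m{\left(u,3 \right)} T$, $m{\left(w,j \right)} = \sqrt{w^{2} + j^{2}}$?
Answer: $159$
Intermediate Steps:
$Z{\left(D,p \right)} = 6$ ($Z{\left(D,p \right)} = -3 + \left(-1 + 4\right)^{2} = -3 + 3^{2} = -3 + 9 = 6$)
$m{\left(w,j \right)} = \sqrt{j^{2} + w^{2}}$
$P{\left(T,u \right)} = 5 + T \sqrt{9 + u^{2}}$ ($P{\left(T,u \right)} = 5 + \sqrt{3^{2} + u^{2}} T = 5 + \sqrt{9 + u^{2}} T = 5 + T \sqrt{9 + u^{2}}$)
$164 - P{\left(0,Z{\left(-2,-3 \right)} \right)} = 164 - \left(5 + 0 \sqrt{9 + 6^{2}}\right) = 164 - \left(5 + 0 \sqrt{9 + 36}\right) = 164 - \left(5 + 0 \sqrt{45}\right) = 164 - \left(5 + 0 \cdot 3 \sqrt{5}\right) = 164 - \left(5 + 0\right) = 164 - 5 = 159$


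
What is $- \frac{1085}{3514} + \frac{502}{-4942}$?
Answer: $- \frac{509007}{1240442} \approx -0.41034$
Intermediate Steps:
$- \frac{1085}{3514} + \frac{502}{-4942} = \left(-1085\right) \frac{1}{3514} + 502 \left(- \frac{1}{4942}\right) = - \frac{155}{502} - \frac{251}{2471} = - \frac{509007}{1240442}$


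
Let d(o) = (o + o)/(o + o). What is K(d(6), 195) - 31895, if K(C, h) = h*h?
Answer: 6130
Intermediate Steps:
d(o) = 1 (d(o) = (2*o)/((2*o)) = (2*o)*(1/(2*o)) = 1)
K(C, h) = h²
K(d(6), 195) - 31895 = 195² - 31895 = 38025 - 31895 = 6130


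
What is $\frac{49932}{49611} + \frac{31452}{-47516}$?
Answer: $\frac{67683645}{196443023} \approx 0.34455$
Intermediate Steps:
$\frac{49932}{49611} + \frac{31452}{-47516} = 49932 \cdot \frac{1}{49611} + 31452 \left(- \frac{1}{47516}\right) = \frac{16644}{16537} - \frac{7863}{11879} = \frac{67683645}{196443023}$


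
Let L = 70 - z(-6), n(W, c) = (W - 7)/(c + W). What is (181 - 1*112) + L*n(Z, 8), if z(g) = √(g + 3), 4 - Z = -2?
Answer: 64 + I*√3/14 ≈ 64.0 + 0.12372*I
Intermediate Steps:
Z = 6 (Z = 4 - 1*(-2) = 4 + 2 = 6)
z(g) = √(3 + g)
n(W, c) = (-7 + W)/(W + c)
L = 70 - I*√3 (L = 70 - √(3 - 6) = 70 - √(-3) = 70 - I*√3 ≈ 70.0 - 1.732*I)
(181 - 1*112) + L*n(Z, 8) = (181 - 1*112) + (70 - I*√3)*((-7 + 6)/(6 + 8)) = (181 - 112) + (70 - I*√3)*(-1/14) = 69 + (70 - I*√3)*((1/14)*(-1)) = 69 + (70 - I*√3)*(-1/14) = 69 + (-5 + I*√3/14) = 64 + I*√3/14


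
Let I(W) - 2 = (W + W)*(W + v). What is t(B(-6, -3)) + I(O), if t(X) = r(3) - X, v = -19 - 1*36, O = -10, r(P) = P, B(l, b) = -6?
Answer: 1311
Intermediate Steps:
v = -55 (v = -19 - 36 = -55)
t(X) = 3 - X
I(W) = 2 + 2*W*(-55 + W) (I(W) = 2 + (W + W)*(W - 55) = 2 + (2*W)*(-55 + W) = 2 + 2*W*(-55 + W))
t(B(-6, -3)) + I(O) = (3 - 1*(-6)) + (2 - 110*(-10) + 2*(-10)²) = (3 + 6) + (2 + 1100 + 2*100) = 9 + (2 + 1100 + 200) = 9 + 1302 = 1311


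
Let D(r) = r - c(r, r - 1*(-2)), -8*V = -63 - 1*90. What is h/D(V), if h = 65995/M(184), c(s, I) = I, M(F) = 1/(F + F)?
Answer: -12143080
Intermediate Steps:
M(F) = 1/(2*F)
V = 153/8 (V = -(-63 - 1*90)/8 = -(-63 - 90)/8 = -⅛*(-153) = 153/8 ≈ 19.125)
D(r) = -2 (D(r) = r - (r - 1*(-2)) = r - (r + 2) = r - (2 + r) = r + (-2 - r) = -2)
h = 24286160 (h = 65995/(((½)/184)) = 65995/(((½)*(1/184))) = 65995/(1/368) = 65995*368 = 24286160)
h/D(V) = 24286160/(-2) = 24286160*(-½) = -12143080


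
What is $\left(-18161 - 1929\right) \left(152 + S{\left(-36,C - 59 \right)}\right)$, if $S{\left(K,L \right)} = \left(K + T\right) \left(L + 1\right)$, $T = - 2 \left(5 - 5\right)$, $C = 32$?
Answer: $-21857920$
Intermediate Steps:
$T = 0$ ($T = \left(-2\right) 0 = 0$)
$S{\left(K,L \right)} = K \left(1 + L\right)$ ($S{\left(K,L \right)} = \left(K + 0\right) \left(L + 1\right) = K \left(1 + L\right)$)
$\left(-18161 - 1929\right) \left(152 + S{\left(-36,C - 59 \right)}\right) = \left(-18161 - 1929\right) \left(152 - 36 \left(1 + \left(32 - 59\right)\right)\right) = - 20090 \left(152 - 36 \left(1 - 27\right)\right) = - 20090 \left(152 - -936\right) = - 20090 \left(152 + 936\right) = \left(-20090\right) 1088 = -21857920$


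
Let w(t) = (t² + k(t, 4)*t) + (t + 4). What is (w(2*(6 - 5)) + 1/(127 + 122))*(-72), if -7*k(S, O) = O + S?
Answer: -346776/581 ≈ -596.86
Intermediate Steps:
k(S, O) = -O/7 - S/7 (k(S, O) = -(O + S)/7 = -O/7 - S/7)
w(t) = 4 + t + t² + t*(-4/7 - t/7) (w(t) = (t² + (-⅐*4 - t/7)*t) + (t + 4) = (t² + (-4/7 - t/7)*t) + (4 + t) = (t² + t*(-4/7 - t/7)) + (4 + t) = 4 + t + t² + t*(-4/7 - t/7))
(w(2*(6 - 5)) + 1/(127 + 122))*(-72) = ((4 + 3*(2*(6 - 5))/7 + 6*(2*(6 - 5))²/7) + 1/(127 + 122))*(-72) = ((4 + 3*(2*1)/7 + 6*(2*1)²/7) + 1/249)*(-72) = ((4 + (3/7)*2 + (6/7)*2²) + 1/249)*(-72) = ((4 + 6/7 + (6/7)*4) + 1/249)*(-72) = ((4 + 6/7 + 24/7) + 1/249)*(-72) = (58/7 + 1/249)*(-72) = (14449/1743)*(-72) = -346776/581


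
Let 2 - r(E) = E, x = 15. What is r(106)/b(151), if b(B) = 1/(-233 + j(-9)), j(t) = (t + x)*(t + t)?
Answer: 35464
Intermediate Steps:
r(E) = 2 - E
j(t) = 2*t*(15 + t) (j(t) = (t + 15)*(t + t) = (15 + t)*(2*t) = 2*t*(15 + t))
b(B) = -1/341 (b(B) = 1/(-233 + 2*(-9)*(15 - 9)) = 1/(-233 + 2*(-9)*6) = 1/(-233 - 108) = 1/(-341) = -1/341)
r(106)/b(151) = (2 - 1*106)/(-1/341) = (2 - 106)*(-341) = -104*(-341) = 35464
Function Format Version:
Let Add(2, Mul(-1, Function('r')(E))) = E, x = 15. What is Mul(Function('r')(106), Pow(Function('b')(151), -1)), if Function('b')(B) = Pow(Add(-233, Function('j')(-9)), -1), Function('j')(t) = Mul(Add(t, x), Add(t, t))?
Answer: 35464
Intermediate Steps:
Function('r')(E) = Add(2, Mul(-1, E))
Function('j')(t) = Mul(2, t, Add(15, t)) (Function('j')(t) = Mul(Add(t, 15), Add(t, t)) = Mul(Add(15, t), Mul(2, t)) = Mul(2, t, Add(15, t)))
Function('b')(B) = Rational(-1, 341) (Function('b')(B) = Pow(Add(-233, Mul(2, -9, Add(15, -9))), -1) = Pow(Add(-233, Mul(2, -9, 6)), -1) = Pow(Add(-233, -108), -1) = Pow(-341, -1) = Rational(-1, 341))
Mul(Function('r')(106), Pow(Function('b')(151), -1)) = Mul(Add(2, Mul(-1, 106)), Pow(Rational(-1, 341), -1)) = Mul(Add(2, -106), -341) = Mul(-104, -341) = 35464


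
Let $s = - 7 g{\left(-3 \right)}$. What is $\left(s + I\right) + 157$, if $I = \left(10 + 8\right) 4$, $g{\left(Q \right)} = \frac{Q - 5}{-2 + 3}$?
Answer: $285$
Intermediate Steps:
$g{\left(Q \right)} = -5 + Q$ ($g{\left(Q \right)} = \frac{-5 + Q}{1} = \left(-5 + Q\right) 1 = -5 + Q$)
$I = 72$ ($I = 18 \cdot 4 = 72$)
$s = 56$ ($s = - 7 \left(-5 - 3\right) = \left(-7\right) \left(-8\right) = 56$)
$\left(s + I\right) + 157 = \left(56 + 72\right) + 157 = 128 + 157 = 285$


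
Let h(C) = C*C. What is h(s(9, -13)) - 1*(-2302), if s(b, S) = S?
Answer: 2471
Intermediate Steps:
h(C) = C²
h(s(9, -13)) - 1*(-2302) = (-13)² - 1*(-2302) = 169 + 2302 = 2471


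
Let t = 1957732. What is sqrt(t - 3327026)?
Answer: I*sqrt(1369294) ≈ 1170.2*I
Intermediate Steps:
sqrt(t - 3327026) = sqrt(1957732 - 3327026) = sqrt(-1369294) = I*sqrt(1369294)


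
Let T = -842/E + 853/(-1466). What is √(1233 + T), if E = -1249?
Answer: 3*√459352292417722/1831034 ≈ 35.115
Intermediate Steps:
T = 168975/1831034 (T = -842/(-1249) + 853/(-1466) = -842*(-1/1249) + 853*(-1/1466) = 842/1249 - 853/1466 = 168975/1831034 ≈ 0.092284)
√(1233 + T) = √(1233 + 168975/1831034) = √(2257833897/1831034) = 3*√459352292417722/1831034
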